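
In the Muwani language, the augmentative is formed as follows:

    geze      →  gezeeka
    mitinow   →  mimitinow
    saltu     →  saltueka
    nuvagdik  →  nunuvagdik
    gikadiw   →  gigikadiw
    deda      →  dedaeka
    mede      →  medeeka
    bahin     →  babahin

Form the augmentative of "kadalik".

kakadalik

geze and gikadiw both begin with g- yet inflect differently (gezeeka, gigikadiw), so the first letter is not what conditions the rule; whether the stem ends in a vowel or a consonant is.
"kadalik" ends in a consonant. The stems ending in a consonant (gikadiw → gigikadiw, mitinow → mimitinow, bahin → babahin) repeat the first consonant+vowel as a prefix.
The other pattern: stems ending in a vowel add -eka.
So kadalik → kakadalik.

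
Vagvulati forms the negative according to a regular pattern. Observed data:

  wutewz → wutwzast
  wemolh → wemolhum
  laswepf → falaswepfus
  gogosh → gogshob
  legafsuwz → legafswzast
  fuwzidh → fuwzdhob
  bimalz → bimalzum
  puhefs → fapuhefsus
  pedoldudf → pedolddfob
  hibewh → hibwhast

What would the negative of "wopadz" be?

bimalz and legafsuwz both end in -z yet inflect differently (bimalzum, legafswzast), so the final letter is not what conditions the rule; the second-to-last letter is.
"wopadz" has second-to-last letter 'd'. The stems whose second-to-last letter is 'd' (pedoldudf → pedolddfob, fuwzidh → fuwzdhob) delete the last vowel and add -ob.
The other patterns: stems whose second-to-last letter is 'l' add -um; stems whose second-to-last letter is 'w' delete the last vowel and add -ast; stems whose second-to-last letter is 'f' or 'p' add fa- … -us around the stem.
So wopadz → wopdzob.

wopdzob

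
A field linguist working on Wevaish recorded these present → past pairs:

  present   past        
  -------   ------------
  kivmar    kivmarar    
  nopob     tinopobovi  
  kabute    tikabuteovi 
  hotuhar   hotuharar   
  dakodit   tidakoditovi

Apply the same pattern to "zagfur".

zagfurar

kivmar and kabute both begin with k- yet inflect differently (kivmarar, tikabuteovi), so the first letter is not what conditions the rule; the final letter is.
"zagfur" ends in -r. The stems ending in -r (kivmar → kivmarar, hotuhar → hotuharar) add -ar.
The other pattern: stems ending in -b, -e or -t add ti- … -ovi around the stem.
So zagfur → zagfurar.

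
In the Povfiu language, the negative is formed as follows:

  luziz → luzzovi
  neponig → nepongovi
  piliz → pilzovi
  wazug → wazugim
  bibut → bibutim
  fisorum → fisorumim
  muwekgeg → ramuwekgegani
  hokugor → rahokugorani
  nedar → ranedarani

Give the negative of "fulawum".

fulawumim

neponig and wazug both end in -g yet inflect differently (nepongovi, wazugim), so the final letter is not what conditions the rule; the last vowel is.
"fulawum" has last vowel 'u'. The stems whose last vowel is 'u' (wazug → wazugim, bibut → bibutim, fisorum → fisorumim) add -im.
So fulawum → fulawumim.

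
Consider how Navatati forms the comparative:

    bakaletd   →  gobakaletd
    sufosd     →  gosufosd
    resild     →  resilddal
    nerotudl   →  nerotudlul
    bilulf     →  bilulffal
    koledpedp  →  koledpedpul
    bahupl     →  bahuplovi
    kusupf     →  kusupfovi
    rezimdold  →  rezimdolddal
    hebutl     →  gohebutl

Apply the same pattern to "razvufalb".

razvufalbbal

"razvufalb" has second-to-last letter 'l'. The stems whose second-to-last letter is 'l' (rezimdold → rezimdolddal, resild → resilddal, bilulf → bilulffal) double the final consonant and add -al.
The other patterns: stems whose second-to-last letter is 'p' add -ovi; stems whose second-to-last letter is 'd' add -ul; stems whose second-to-last letter is 's' or 't' add the prefix go-.
So razvufalb → razvufalbbal.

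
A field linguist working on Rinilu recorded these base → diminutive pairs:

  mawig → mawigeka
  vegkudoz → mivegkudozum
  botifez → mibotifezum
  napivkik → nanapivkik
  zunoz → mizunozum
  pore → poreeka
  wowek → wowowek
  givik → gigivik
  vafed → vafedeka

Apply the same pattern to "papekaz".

wowek and botifez both have last vowel 'e' yet inflect differently (wowowek, mibotifezum), so the last vowel is not what conditions the rule; the final letter is.
"papekaz" ends in -z. The stems ending in -z (zunoz → mizunozum, vegkudoz → mivegkudozum, botifez → mibotifezum) add mi- … -um around the stem.
The other patterns: stems ending in -k repeat the first consonant+vowel as a prefix; stems ending in -d, -e or -g add -eka.
So papekaz → mipapekazum.

mipapekazum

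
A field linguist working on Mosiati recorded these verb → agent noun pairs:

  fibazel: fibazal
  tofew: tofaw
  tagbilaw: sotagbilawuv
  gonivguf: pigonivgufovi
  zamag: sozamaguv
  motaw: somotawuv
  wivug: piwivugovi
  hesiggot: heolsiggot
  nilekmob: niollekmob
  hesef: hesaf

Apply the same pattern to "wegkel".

"wegkel" has last vowel 'e'. The stems whose last vowel is 'e' (fibazel → fibazal, tofew → tofaw, hesef → hesaf) change the last vowel to 'a'.
The other patterns: stems whose last vowel is 'a' add so- … -uv around the stem; stems whose last vowel is 'u' add pi- … -ovi around the stem; stems whose last vowel is 'o' insert -ol- after the first vowel.
So wegkel → wegkal.

wegkal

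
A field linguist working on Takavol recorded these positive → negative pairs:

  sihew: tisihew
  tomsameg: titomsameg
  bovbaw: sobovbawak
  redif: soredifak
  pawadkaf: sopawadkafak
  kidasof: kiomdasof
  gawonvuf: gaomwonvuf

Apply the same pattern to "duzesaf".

"duzesaf" has last vowel 'a'. The stems whose last vowel is 'a' (bovbaw → sobovbawak, pawadkaf → sopawadkafak) add so- … -ak around the stem.
So duzesaf → soduzesafak.

soduzesafak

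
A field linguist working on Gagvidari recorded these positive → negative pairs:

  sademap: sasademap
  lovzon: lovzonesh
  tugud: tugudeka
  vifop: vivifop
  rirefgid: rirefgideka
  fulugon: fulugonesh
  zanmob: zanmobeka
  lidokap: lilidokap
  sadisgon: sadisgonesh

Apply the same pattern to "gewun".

gewunesh

"gewun" ends in -n. The stems ending in -n (lovzon → lovzonesh, fulugon → fulugonesh, sadisgon → sadisgonesh) add -esh.
The other patterns: stems ending in -p repeat the first consonant+vowel as a prefix; stems ending in -b or -d add -eka.
So gewun → gewunesh.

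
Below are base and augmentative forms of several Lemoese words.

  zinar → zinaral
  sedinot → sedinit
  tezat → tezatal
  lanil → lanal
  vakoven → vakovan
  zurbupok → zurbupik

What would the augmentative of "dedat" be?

sedinot and tezat both end in -t yet inflect differently (sedinit, tezatal), so the final letter is not what conditions the rule; the last vowel is.
"dedat" has last vowel 'a'. The stems whose last vowel is 'a' (zinar → zinaral, tezat → tezatal) add -al.
The other patterns: stems whose last vowel is 'o' change the last vowel to 'i'; stems whose last vowel is 'e' or 'i' change the last vowel to 'a'.
So dedat → dedatal.

dedatal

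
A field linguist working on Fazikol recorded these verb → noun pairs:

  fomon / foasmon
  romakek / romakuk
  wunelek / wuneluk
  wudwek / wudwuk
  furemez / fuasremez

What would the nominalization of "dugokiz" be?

duasgokiz

wudwek and furemez both have last vowel 'e' yet inflect differently (wudwuk, fuasremez), so the last vowel is not what conditions the rule; the final letter is.
"dugokiz" ends in -z. The one such stem in the data (furemez → fuasremez) inserts -as- after the first vowel (as does fomon), so the same rule applies.
The other pattern: stems ending in -k change the last vowel to 'u'.
So dugokiz → duasgokiz.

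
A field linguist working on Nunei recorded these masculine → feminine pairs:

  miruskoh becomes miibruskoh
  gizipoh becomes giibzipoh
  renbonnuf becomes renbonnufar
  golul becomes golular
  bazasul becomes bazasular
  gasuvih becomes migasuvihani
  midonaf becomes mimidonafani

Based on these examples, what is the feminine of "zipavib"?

"zipavib" has last vowel 'i'. The one such stem in the data (gasuvih → migasuvihani) adds mi- … -ani around the stem, so the same rule applies.
So zipavib → mizipavibani.

mizipavibani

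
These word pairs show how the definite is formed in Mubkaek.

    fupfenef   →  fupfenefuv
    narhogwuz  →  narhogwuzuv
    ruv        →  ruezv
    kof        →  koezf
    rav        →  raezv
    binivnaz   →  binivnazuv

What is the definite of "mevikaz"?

mevikazuv

fupfenef and kof both end in -f yet inflect differently (fupfenefuv, koezf), so the final letter is not what conditions the rule; the number of vowels is.
"mevikaz" has 3 vowels. The stems with 3 vowels (narhogwuz → narhogwuzuv, fupfenef → fupfenefuv, binivnaz → binivnazuv) add -uv.
The other pattern: stems with 1 vowel insert -ez- after the first vowel.
So mevikaz → mevikazuv.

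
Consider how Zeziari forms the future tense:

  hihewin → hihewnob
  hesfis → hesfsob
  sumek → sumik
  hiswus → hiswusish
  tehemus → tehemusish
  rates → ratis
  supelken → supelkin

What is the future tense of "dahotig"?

hiswus and hesfis both end in -s yet inflect differently (hiswusish, hesfsob), so the final letter is not what conditions the rule; the last vowel is.
"dahotig" has last vowel 'i'. The stems whose last vowel is 'i' (hihewin → hihewnob, hesfis → hesfsob) delete the last vowel and add -ob.
So dahotig → dahotgob.

dahotgob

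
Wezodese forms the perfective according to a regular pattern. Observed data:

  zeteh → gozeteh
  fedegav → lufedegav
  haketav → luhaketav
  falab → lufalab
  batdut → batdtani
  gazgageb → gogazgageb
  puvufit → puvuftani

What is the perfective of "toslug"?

toslgani

falab and gazgageb both end in -b yet inflect differently (lufalab, gogazgageb), so the final letter is not what conditions the rule; the last vowel is.
"toslug" has last vowel 'u'. The one such stem in the data (batdut → batdtani) deletes the last vowel and adds -ani (as does puvufit), so the same rule applies.
The other patterns: stems whose last vowel is 'a' add the prefix lu-; stems whose last vowel is 'e' add the prefix go-.
So toslug → toslgani.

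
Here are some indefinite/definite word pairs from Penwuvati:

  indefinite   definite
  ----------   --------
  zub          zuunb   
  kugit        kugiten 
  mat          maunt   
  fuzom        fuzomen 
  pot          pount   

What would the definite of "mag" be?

kugit and pot both end in -t yet inflect differently (kugiten, pount), so the final letter is not what conditions the rule; the number of vowels is.
"mag" has 1 vowel. The stems with 1 vowel (pot → pount, zub → zuunb, mat → maunt) insert -un- after the first vowel.
The other pattern: stems with 2 vowels add -en.
So mag → maung.

maung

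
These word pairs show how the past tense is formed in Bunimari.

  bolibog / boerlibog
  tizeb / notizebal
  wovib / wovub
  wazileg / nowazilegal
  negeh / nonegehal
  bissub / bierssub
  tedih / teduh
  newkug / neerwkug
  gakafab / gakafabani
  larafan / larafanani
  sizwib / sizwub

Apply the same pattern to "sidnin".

"sidnin" has last vowel 'i'. The stems whose last vowel is 'i' (tedih → teduh, sizwib → sizwub, wovib → wovub) change the last vowel to 'u'.
The other patterns: stems whose last vowel is 'a' add -ani; stems whose last vowel is 'e' add no- … -al around the stem; stems whose last vowel is 'o' or 'u' insert -er- after the first vowel.
So sidnin → sidnun.

sidnun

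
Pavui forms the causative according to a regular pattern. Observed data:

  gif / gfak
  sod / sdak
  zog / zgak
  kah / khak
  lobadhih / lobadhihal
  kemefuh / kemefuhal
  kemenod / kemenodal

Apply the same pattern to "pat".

ptak

"pat" has 1 vowel. The stems with 1 vowel (gif → gfak, sod → sdak, zog → zgak) delete the last vowel and add -ak.
So pat → ptak.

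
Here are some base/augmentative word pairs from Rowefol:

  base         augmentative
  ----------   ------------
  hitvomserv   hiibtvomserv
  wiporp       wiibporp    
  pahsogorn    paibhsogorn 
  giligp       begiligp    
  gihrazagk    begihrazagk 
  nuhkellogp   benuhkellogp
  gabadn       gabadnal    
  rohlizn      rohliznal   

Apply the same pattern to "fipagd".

wiporp and giligp both end in -p yet inflect differently (wiibporp, begiligp), so the final letter is not what conditions the rule; the second-to-last letter is.
"fipagd" has second-to-last letter 'g'. The stems whose second-to-last letter is 'g' (giligp → begiligp, gihrazagk → begihrazagk, nuhkellogp → benuhkellogp) add the prefix be-.
So fipagd → befipagd.

befipagd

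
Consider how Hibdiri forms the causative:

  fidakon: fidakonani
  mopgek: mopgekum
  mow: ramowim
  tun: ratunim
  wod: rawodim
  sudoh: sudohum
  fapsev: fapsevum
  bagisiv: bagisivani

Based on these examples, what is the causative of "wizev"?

tun and fidakon both end in -n yet inflect differently (ratunim, fidakonani), so the final letter is not what conditions the rule; the number of vowels is.
"wizev" has 2 vowels. The stems with 2 vowels (fapsev → fapsevum, mopgek → mopgekum, sudoh → sudohum) add -um.
The other patterns: stems with 1 vowel add ra- … -im around the stem; stems with 3 vowels add -ani.
So wizev → wizevum.

wizevum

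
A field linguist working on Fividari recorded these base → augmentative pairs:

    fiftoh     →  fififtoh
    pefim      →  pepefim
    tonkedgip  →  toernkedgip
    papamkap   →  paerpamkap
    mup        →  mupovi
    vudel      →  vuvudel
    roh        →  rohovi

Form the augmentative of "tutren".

roh and fiftoh both end in -h yet inflect differently (rohovi, fififtoh), so the final letter is not what conditions the rule; the number of vowels is.
"tutren" has 2 vowels. The stems with 2 vowels (pefim → pepefim, vudel → vuvudel, fiftoh → fififtoh) repeat the first consonant+vowel as a prefix.
The other patterns: stems with 1 vowel add -ovi; stems with 3 vowels insert -er- after the first vowel.
So tutren → tututren.

tututren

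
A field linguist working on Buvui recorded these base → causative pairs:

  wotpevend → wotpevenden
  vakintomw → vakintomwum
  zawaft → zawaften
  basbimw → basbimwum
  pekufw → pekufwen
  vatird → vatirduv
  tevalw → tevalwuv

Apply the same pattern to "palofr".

pekufw and vakintomw both end in -w yet inflect differently (pekufwen, vakintomwum), so the final letter is not what conditions the rule; the second-to-last letter is.
"palofr" has second-to-last letter 'f'. The stems whose second-to-last letter is 'f' (zawaft → zawaften, pekufw → pekufwen) add -en.
The other patterns: stems whose second-to-last letter is 'm' add -um; stems whose second-to-last letter is 'l' or 'r' add -uv.
So palofr → palofren.

palofren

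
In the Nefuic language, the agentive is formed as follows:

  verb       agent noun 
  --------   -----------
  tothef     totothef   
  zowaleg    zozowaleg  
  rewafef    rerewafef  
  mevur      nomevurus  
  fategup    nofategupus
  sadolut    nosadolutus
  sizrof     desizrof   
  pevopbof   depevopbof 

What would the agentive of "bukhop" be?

"bukhop" has last vowel 'o'. The stems whose last vowel is 'o' (sizrof → desizrof, pevopbof → depevopbof) add the prefix de-.
The other patterns: stems whose last vowel is 'e' repeat the first consonant+vowel as a prefix; stems whose last vowel is 'u' add no- … -us around the stem.
So bukhop → debukhop.

debukhop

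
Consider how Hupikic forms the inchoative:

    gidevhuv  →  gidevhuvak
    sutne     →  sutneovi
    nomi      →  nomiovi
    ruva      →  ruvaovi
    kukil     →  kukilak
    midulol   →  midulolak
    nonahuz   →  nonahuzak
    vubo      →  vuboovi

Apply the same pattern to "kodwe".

kodweovi

nomi and kukil both have last vowel 'i' yet inflect differently (nomiovi, kukilak), so the last vowel is not what conditions the rule; whether the stem ends in a vowel or a consonant is.
"kodwe" ends in a vowel. The stems ending in a vowel (vubo → vuboovi, nomi → nomiovi, sutne → sutneovi) add -ovi.
The other pattern: stems ending in a consonant add -ak.
So kodwe → kodweovi.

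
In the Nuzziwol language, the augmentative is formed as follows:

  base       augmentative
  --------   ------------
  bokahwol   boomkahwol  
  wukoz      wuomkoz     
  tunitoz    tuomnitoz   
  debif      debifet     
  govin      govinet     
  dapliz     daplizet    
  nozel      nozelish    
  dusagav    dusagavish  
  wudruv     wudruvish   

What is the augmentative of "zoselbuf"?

zoselbufish

"zoselbuf" has last vowel 'u'. The one such stem in the data (wudruv → wudruvish) adds -ish, so the same rule applies.
The other patterns: stems whose last vowel is 'o' insert -om- after the first vowel; stems whose last vowel is 'i' add -et.
So zoselbuf → zoselbufish.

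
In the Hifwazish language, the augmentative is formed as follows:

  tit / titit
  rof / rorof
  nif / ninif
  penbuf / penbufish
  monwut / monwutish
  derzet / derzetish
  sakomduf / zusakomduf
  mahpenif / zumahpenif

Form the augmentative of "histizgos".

zuhistizgos

rof and penbuf both end in -f yet inflect differently (rorof, penbufish), so the final letter is not what conditions the rule; the number of vowels is.
"histizgos" has 3 vowels. The stems with 3 vowels (sakomduf → zusakomduf, mahpenif → zumahpenif) add the prefix zu-.
So histizgos → zuhistizgos.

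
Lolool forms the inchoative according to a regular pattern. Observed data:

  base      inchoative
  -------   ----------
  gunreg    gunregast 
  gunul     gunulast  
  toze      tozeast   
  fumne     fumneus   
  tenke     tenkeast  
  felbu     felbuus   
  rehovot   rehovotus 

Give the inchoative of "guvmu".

guvmuast

"guvmu" begins with g-. The stems beginning with g- (gunul → gunulast, gunreg → gunregast) add -ast.
The other pattern: stems beginning with f- or r- add -us.
So guvmu → guvmuast.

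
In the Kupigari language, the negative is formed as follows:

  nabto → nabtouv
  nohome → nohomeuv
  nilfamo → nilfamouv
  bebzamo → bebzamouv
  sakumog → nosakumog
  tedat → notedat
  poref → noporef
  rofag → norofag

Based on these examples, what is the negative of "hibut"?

nabto and sakumog both have last vowel 'o' yet inflect differently (nabtouv, nosakumog), so the last vowel is not what conditions the rule; whether the stem ends in a vowel or a consonant is.
"hibut" ends in a consonant. The stems ending in a consonant (sakumog → nosakumog, tedat → notedat, poref → noporef) add the prefix no-.
The other pattern: stems ending in a vowel add -uv.
So hibut → nohibut.

nohibut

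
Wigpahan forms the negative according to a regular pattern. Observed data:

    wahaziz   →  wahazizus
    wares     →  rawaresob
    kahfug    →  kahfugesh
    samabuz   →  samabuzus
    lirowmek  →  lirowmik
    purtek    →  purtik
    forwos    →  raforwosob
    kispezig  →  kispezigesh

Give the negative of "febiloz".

febilozus

wares and purtek both have last vowel 'e' yet inflect differently (rawaresob, purtik), so the last vowel is not what conditions the rule; the final letter is.
"febiloz" ends in -z. The stems ending in -z (samabuz → samabuzus, wahaziz → wahazizus) add -us.
So febiloz → febilozus.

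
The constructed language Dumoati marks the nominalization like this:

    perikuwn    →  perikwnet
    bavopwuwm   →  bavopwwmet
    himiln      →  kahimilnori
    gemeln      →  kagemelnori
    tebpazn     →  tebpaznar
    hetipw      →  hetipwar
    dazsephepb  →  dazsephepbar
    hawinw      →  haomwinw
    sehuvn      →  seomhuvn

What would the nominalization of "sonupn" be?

sonupnar

perikuwn and himiln both end in -n yet inflect differently (perikwnet, kahimilnori), so the final letter is not what conditions the rule; the second-to-last letter is.
"sonupn" has second-to-last letter 'p'. The stems whose second-to-last letter is 'p' (hetipw → hetipwar, dazsephepb → dazsephepbar) add -ar.
The other patterns: stems whose second-to-last letter is 'w' delete the last vowel and add -et; stems whose second-to-last letter is 'l' add ka- … -ori around the stem; stems whose second-to-last letter is 'n' or 'v' insert -om- after the first vowel.
So sonupn → sonupnar.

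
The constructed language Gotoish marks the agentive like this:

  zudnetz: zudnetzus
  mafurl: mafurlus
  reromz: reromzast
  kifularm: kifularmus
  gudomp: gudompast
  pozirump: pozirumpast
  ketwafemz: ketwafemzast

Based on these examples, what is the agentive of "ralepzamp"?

ketwafemz and zudnetz both end in -z yet inflect differently (ketwafemzast, zudnetzus), so the final letter is not what conditions the rule; the second-to-last letter is.
"ralepzamp" has second-to-last letter 'm'. The stems whose second-to-last letter is 'm' (ketwafemz → ketwafemzast, pozirump → pozirumpast, reromz → reromzast) add -ast.
So ralepzamp → ralepzampast.

ralepzampast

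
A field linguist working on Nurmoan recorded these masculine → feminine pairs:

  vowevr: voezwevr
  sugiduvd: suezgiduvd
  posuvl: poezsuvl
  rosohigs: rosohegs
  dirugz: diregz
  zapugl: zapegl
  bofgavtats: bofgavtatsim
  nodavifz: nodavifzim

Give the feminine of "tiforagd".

tiforegd

"tiforagd" has second-to-last letter 'g'. The stems whose second-to-last letter is 'g' (rosohigs → rosohegs, dirugz → diregz, zapugl → zapegl) change the last vowel to 'e'.
The other patterns: stems whose second-to-last letter is 'v' insert -ez- after the first vowel; stems whose second-to-last letter is 'f' or 't' add -im.
So tiforagd → tiforegd.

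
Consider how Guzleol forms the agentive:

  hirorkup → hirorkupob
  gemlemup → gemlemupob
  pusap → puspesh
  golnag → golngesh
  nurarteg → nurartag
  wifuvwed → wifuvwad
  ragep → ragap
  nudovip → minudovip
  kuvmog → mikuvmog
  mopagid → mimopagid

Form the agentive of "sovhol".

misovhol

"sovhol" has last vowel 'o'. The one such stem in the data (kuvmog → mikuvmog) adds the prefix mi-, so the same rule applies.
The other patterns: stems whose last vowel is 'u' add -ob; stems whose last vowel is 'a' delete the last vowel and add -esh; stems whose last vowel is 'e' change the last vowel to 'a'.
So sovhol → misovhol.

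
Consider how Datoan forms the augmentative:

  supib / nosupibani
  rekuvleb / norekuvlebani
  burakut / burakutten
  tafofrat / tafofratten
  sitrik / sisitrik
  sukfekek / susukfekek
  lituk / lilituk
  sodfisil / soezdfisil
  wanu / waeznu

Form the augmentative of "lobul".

loezbul

supib and sitrik both have last vowel 'i' yet inflect differently (nosupibani, sisitrik), so the last vowel is not what conditions the rule; the final letter is.
"lobul" ends in -l. The one such stem in the data (sodfisil → soezdfisil) inserts -ez- after the first vowel (as does wanu), so the same rule applies.
The other patterns: stems ending in -b add no- … -ani around the stem; stems ending in -t double the final consonant and add -en; stems ending in -k repeat the first consonant+vowel as a prefix.
So lobul → loezbul.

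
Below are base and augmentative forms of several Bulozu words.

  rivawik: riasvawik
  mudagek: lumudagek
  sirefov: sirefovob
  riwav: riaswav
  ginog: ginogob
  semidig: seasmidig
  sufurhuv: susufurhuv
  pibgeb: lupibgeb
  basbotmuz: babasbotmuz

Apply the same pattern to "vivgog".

"vivgog" has last vowel 'o'. The stems whose last vowel is 'o' (ginog → ginogob, sirefov → sirefovob) add -ob.
The other patterns: stems whose last vowel is 'e' add the prefix lu-; stems whose last vowel is 'u' repeat the first consonant+vowel as a prefix; stems whose last vowel is 'a' or 'i' insert -as- after the first vowel.
So vivgog → vivgogob.

vivgogob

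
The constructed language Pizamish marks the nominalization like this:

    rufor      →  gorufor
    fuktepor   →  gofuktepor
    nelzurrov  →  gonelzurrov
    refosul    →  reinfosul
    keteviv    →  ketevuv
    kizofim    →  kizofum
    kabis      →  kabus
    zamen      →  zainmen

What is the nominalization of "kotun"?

nelzurrov and keteviv both end in -v yet inflect differently (gonelzurrov, ketevuv), so the final letter is not what conditions the rule; the last vowel is.
"kotun" has last vowel 'u'. The one such stem in the data (refosul → reinfosul) inserts -in- after the first vowel (as does zamen), so the same rule applies.
So kotun → kointun.

kointun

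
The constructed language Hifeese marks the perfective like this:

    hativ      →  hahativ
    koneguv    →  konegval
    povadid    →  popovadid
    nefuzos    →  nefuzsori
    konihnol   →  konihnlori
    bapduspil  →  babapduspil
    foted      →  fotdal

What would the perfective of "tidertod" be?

"tidertod" has last vowel 'o'. The stems whose last vowel is 'o' (nefuzos → nefuzsori, konihnol → konihnlori) delete the last vowel and add -ori.
The other patterns: stems whose last vowel is 'e' or 'u' delete the last vowel and add -al; stems whose last vowel is 'i' repeat the first consonant+vowel as a prefix.
So tidertod → tidertdori.

tidertdori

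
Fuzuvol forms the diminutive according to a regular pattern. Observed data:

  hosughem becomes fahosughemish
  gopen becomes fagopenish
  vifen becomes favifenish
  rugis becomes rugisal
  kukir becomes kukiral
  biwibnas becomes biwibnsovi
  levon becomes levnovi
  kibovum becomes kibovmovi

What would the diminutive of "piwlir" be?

rugis and biwibnas both end in -s yet inflect differently (rugisal, biwibnsovi), so the final letter is not what conditions the rule; the last vowel is.
"piwlir" has last vowel 'i'. The stems whose last vowel is 'i' (rugis → rugisal, kukir → kukiral) add -al.
So piwlir → piwliral.

piwliral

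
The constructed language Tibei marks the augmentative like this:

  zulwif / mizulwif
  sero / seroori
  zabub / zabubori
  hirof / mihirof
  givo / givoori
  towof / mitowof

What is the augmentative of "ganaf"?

hirof and givo both have last vowel 'o' yet inflect differently (mihirof, givoori), so the last vowel is not what conditions the rule; the final letter is.
"ganaf" ends in -f. The stems ending in -f (hirof → mihirof, zulwif → mizulwif, towof → mitowof) add the prefix mi-.
The other pattern: stems ending in -b or -o add -ori.
So ganaf → miganaf.

miganaf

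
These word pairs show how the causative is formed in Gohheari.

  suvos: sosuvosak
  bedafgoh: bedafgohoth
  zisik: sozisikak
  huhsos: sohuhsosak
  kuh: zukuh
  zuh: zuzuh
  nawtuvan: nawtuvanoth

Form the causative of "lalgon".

solalgonak

"lalgon" has 2 vowels. The stems with 2 vowels (zisik → sozisikak, suvos → sosuvosak, huhsos → sohuhsosak) add so- … -ak around the stem.
The other patterns: stems with 1 vowel add the prefix zu-; stems with 3 vowels add -oth.
So lalgon → solalgonak.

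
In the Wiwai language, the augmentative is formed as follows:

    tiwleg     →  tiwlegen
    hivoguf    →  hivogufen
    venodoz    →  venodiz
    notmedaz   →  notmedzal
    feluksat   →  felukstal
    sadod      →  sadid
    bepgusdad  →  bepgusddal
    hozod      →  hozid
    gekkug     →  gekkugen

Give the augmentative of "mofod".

mofid

"mofod" has last vowel 'o'. The stems whose last vowel is 'o' (sadod → sadid, hozod → hozid, venodoz → venodiz) change the last vowel to 'i'.
The other patterns: stems whose last vowel is 'e' or 'u' add -en; stems whose last vowel is 'a' delete the last vowel and add -al.
So mofod → mofid.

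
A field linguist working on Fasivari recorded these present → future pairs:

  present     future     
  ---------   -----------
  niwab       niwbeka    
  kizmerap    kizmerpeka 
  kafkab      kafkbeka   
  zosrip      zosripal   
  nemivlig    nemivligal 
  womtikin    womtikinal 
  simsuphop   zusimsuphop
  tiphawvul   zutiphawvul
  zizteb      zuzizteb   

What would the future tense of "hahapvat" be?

hahapvteka

kizmerap and zosrip both end in -p yet inflect differently (kizmerpeka, zosripal), so the final letter is not what conditions the rule; the last vowel is.
"hahapvat" has last vowel 'a'. The stems whose last vowel is 'a' (niwab → niwbeka, kizmerap → kizmerpeka, kafkab → kafkbeka) delete the last vowel and add -eka.
So hahapvat → hahapvteka.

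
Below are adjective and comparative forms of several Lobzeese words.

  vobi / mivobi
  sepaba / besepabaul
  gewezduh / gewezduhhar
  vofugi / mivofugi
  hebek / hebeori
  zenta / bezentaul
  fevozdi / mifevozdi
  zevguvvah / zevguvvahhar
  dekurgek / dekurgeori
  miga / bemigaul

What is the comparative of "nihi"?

minihi

zenta and zevguvvah both have last vowel 'a' yet inflect differently (bezentaul, zevguvvahhar), so the last vowel is not what conditions the rule; the final letter is.
"nihi" ends in -i. The stems ending in -i (vofugi → mivofugi, vobi → mivobi, fevozdi → mifevozdi) add the prefix mi-.
The other patterns: stems ending in -a add be- … -ul around the stem; stems ending in -k drop the final letter and add -ori; stems ending in -h double the final consonant and add -ar.
So nihi → minihi.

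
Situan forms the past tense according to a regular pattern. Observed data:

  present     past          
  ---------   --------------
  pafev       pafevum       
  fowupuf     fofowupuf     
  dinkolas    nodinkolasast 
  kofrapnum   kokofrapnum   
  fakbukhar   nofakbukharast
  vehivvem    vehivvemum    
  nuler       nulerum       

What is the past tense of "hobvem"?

hobvemum

nuler and fakbukhar both end in -r yet inflect differently (nulerum, nofakbukharast), so the final letter is not what conditions the rule; the last vowel is.
"hobvem" has last vowel 'e'. The stems whose last vowel is 'e' (nuler → nulerum, vehivvem → vehivvemum, pafev → pafevum) add -um.
The other patterns: stems whose last vowel is 'a' add no- … -ast around the stem; stems whose last vowel is 'u' repeat the first consonant+vowel as a prefix.
So hobvem → hobvemum.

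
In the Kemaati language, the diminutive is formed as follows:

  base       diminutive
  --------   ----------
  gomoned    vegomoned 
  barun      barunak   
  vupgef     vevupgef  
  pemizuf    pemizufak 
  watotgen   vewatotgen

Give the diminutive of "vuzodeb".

"vuzodeb" has last vowel 'e'. The stems whose last vowel is 'e' (gomoned → vegomoned, watotgen → vewatotgen, vupgef → vevupgef) add the prefix ve-.
The other pattern: stems whose last vowel is 'u' add -ak.
So vuzodeb → vevuzodeb.

vevuzodeb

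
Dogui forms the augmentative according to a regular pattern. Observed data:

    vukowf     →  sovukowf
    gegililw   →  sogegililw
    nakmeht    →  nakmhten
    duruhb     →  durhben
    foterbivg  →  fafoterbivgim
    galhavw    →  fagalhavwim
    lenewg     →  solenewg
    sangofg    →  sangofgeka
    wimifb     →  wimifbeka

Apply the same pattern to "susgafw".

sangofg and lenewg both end in -g yet inflect differently (sangofgeka, solenewg), so the final letter is not what conditions the rule; the second-to-last letter is.
"susgafw" has second-to-last letter 'f'. The stems whose second-to-last letter is 'f' (sangofg → sangofgeka, wimifb → wimifbeka) add -eka.
The other patterns: stems whose second-to-last letter is 'l' or 'w' add the prefix so-; stems whose second-to-last letter is 'v' add fa- … -im around the stem; stems whose second-to-last letter is 'h' delete the last vowel and add -en.
So susgafw → susgafweka.

susgafweka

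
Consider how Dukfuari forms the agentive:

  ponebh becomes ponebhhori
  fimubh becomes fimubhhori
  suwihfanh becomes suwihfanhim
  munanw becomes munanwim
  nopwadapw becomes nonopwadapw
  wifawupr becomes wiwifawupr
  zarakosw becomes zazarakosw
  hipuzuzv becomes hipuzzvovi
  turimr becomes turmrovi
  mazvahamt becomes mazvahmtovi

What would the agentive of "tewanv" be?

ponebh and suwihfanh both end in -h yet inflect differently (ponebhhori, suwihfanhim), so the final letter is not what conditions the rule; the second-to-last letter is.
"tewanv" has second-to-last letter 'n'. The stems whose second-to-last letter is 'n' (suwihfanh → suwihfanhim, munanw → munanwim) add -im.
So tewanv → tewanvim.

tewanvim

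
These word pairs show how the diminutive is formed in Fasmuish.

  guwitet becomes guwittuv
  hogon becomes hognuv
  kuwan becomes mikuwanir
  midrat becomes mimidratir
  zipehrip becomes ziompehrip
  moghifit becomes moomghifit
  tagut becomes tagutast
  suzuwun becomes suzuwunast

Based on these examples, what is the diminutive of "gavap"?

"gavap" has last vowel 'a'. The stems whose last vowel is 'a' (kuwan → mikuwanir, midrat → mimidratir) add mi- … -ir around the stem.
The other patterns: stems whose last vowel is 'e' or 'o' delete the last vowel and add -uv; stems whose last vowel is 'i' insert -om- after the first vowel; stems whose last vowel is 'u' add -ast.
So gavap → migavapir.

migavapir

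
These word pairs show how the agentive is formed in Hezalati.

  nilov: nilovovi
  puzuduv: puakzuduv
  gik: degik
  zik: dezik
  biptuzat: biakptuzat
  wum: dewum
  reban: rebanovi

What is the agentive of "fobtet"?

fobtetovi

nilov and puzuduv both end in -v yet inflect differently (nilovovi, puakzuduv), so the final letter is not what conditions the rule; the number of vowels is.
"fobtet" has 2 vowels. The stems with 2 vowels (nilov → nilovovi, reban → rebanovi) add -ovi.
The other patterns: stems with 1 vowel add the prefix de-; stems with 3 vowels insert -ak- after the first vowel.
So fobtet → fobtetovi.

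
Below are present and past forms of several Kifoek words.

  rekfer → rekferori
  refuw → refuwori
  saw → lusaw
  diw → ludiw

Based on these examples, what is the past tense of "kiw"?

lukiw

refuw and saw both end in -w yet inflect differently (refuwori, lusaw), so the final letter is not what conditions the rule; the number of vowels is.
"kiw" has 1 vowel. The stems with 1 vowel (saw → lusaw, diw → ludiw) add the prefix lu-.
So kiw → lukiw.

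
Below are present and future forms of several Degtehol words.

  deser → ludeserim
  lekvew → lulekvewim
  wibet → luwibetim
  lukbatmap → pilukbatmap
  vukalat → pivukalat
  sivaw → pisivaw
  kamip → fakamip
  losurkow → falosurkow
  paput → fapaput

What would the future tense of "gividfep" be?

lugividfepim

"gividfep" has last vowel 'e'. The stems whose last vowel is 'e' (deser → ludeserim, lekvew → lulekvewim, wibet → luwibetim) add lu- … -im around the stem.
The other patterns: stems whose last vowel is 'a' add the prefix pi-; stems whose last vowel is 'i', 'o' or 'u' add the prefix fa-.
So gividfep → lugividfepim.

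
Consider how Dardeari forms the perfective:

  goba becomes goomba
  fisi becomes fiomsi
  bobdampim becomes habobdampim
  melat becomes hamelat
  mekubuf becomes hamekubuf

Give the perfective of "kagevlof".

"kagevlof" ends in a consonant. The stems ending in a consonant (bobdampim → habobdampim, melat → hamelat, mekubuf → hamekubuf) add the prefix ha-.
So kagevlof → hakagevlof.

hakagevlof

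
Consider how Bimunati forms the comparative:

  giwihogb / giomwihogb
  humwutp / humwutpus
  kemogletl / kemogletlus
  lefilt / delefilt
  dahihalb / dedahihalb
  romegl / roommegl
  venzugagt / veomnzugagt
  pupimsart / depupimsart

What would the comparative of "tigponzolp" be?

detigponzolp

romegl and kemogletl both end in -l yet inflect differently (roommegl, kemogletlus), so the final letter is not what conditions the rule; the second-to-last letter is.
"tigponzolp" has second-to-last letter 'l'. The stems whose second-to-last letter is 'l' (lefilt → delefilt, dahihalb → dedahihalb) add the prefix de-.
So tigponzolp → detigponzolp.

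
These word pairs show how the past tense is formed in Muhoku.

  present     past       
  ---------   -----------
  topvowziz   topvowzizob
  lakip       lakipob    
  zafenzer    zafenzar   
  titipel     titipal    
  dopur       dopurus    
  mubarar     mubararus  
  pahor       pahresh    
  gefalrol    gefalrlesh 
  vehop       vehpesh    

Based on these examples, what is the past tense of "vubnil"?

vubnilob

zafenzer and dopur both end in -r yet inflect differently (zafenzar, dopurus), so the final letter is not what conditions the rule; the last vowel is.
"vubnil" has last vowel 'i'. The stems whose last vowel is 'i' (topvowziz → topvowzizob, lakip → lakipob) add -ob.
So vubnil → vubnilob.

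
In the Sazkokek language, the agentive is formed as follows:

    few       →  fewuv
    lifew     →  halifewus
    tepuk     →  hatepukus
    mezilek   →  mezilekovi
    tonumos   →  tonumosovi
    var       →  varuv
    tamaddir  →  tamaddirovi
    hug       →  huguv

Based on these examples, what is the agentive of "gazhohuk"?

gazhohukovi

"gazhohuk" has 3 vowels. The stems with 3 vowels (tonumos → tonumosovi, tamaddir → tamaddirovi, mezilek → mezilekovi) add -ovi.
So gazhohuk → gazhohukovi.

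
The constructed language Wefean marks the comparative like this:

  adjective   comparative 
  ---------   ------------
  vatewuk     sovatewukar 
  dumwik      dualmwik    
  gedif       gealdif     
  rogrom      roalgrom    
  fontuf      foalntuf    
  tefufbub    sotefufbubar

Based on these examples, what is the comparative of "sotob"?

soaltob

vatewuk and dumwik both end in -k yet inflect differently (sovatewukar, dualmwik), so the final letter is not what conditions the rule; the number of vowels is.
"sotob" has 2 vowels. The stems with 2 vowels (dumwik → dualmwik, rogrom → roalgrom, fontuf → foalntuf) insert -al- after the first vowel.
So sotob → soaltob.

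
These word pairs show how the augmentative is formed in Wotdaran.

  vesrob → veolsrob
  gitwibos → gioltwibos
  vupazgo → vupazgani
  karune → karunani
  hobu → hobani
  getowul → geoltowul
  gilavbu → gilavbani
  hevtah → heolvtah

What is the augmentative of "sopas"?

"sopas" ends in a consonant. The stems ending in a consonant (gitwibos → gioltwibos, getowul → geoltowul, hevtah → heolvtah) insert -ol- after the first vowel.
The other pattern: stems ending in a vowel drop the final letter and add -ani.
So sopas → soolpas.

soolpas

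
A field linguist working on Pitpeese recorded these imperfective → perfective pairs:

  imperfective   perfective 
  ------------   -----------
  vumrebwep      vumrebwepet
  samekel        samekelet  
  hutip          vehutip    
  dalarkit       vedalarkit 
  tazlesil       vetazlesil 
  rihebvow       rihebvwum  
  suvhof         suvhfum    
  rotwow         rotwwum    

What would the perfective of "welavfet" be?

vumrebwep and hutip both end in -p yet inflect differently (vumrebwepet, vehutip), so the final letter is not what conditions the rule; the last vowel is.
"welavfet" has last vowel 'e'. The stems whose last vowel is 'e' (vumrebwep → vumrebwepet, samekel → samekelet) add -et.
So welavfet → welavfetet.

welavfetet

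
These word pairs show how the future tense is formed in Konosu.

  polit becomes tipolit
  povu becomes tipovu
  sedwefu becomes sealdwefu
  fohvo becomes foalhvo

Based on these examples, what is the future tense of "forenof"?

povu and sedwefu both end in -u yet inflect differently (tipovu, sealdwefu), so the final letter is not what conditions the rule; the first letter is.
"forenof" begins with f-. The one such stem in the data (fohvo → foalhvo) inserts -al- after the first vowel (as does sedwefu), so the same rule applies.
The other pattern: stems beginning with p- add the prefix ti-.
So forenof → foalrenof.

foalrenof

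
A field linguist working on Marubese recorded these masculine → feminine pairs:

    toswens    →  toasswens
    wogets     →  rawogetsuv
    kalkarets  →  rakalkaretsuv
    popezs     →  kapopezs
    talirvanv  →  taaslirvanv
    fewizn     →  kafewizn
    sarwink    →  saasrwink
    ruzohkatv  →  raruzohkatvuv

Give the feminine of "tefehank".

popezs and toswens both end in -s yet inflect differently (kapopezs, toasswens), so the final letter is not what conditions the rule; the second-to-last letter is.
"tefehank" has second-to-last letter 'n'. The stems whose second-to-last letter is 'n' (talirvanv → taaslirvanv, sarwink → saasrwink, toswens → toasswens) insert -as- after the first vowel.
So tefehank → teasfehank.

teasfehank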